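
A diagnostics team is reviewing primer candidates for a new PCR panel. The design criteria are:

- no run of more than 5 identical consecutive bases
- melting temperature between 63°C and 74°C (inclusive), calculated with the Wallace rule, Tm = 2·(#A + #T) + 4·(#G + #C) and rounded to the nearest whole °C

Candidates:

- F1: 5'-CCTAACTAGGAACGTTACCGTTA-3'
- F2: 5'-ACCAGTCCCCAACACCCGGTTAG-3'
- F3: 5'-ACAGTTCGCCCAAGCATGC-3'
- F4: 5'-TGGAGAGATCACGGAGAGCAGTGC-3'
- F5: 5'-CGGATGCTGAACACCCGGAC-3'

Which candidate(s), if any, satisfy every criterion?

F1 (23 nt, A=7 T=6 G=4 C=6): longest run = 2 ✓; Tm = 2·13 + 4·10 = 66°C ✓ — passes.
F2 (23 nt, A=6 T=3 G=4 C=10): longest run = 4 ✓; Tm = 2·9 + 4·14 = 74°C ✓ — passes.
F3 (19 nt, A=5 T=3 G=4 C=7): longest run = 3 ✓; Tm = 2·8 + 4·11 = 60°C, outside 63–74°C ✗ — fails.
F4 (24 nt, A=7 T=3 G=10 C=4): longest run = 2 ✓; Tm = 2·10 + 4·14 = 76°C, outside 63–74°C ✗ — fails.
F5 (20 nt, A=5 T=2 G=6 C=7): longest run = 3 ✓; Tm = 2·7 + 4·13 = 66°C ✓ — passes.

F1, F2 and F5.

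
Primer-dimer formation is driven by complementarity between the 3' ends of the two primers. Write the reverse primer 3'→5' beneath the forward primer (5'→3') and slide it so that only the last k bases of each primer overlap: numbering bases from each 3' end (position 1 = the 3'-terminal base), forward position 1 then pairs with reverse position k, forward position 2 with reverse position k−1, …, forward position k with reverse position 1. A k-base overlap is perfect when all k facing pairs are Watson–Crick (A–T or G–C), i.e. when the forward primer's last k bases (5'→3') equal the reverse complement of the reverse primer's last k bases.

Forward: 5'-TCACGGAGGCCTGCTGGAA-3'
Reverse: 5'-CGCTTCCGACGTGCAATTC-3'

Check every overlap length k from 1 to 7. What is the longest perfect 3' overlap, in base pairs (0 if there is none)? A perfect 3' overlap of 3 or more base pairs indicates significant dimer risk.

Last 7 bases (5'→3') — forward …GCTGGAA, reverse …GCAATTC.
Reverse complement of the reverse primer's last 7 bases: GAATTGC; its first k bases are the reverse complement of the reverse primer's last k bases, so a perfect k-base overlap needs the forward primer's last k bases to equal them.
Comparing (forward last k vs required): k=1: A vs G ✗; k=2: AA vs GA ✗; k=3: GAA vs GAA ✓; k=4: GGAA vs GAAT ✗; k=5: TGGAA vs GAATT ✗; k=6: CTGGAA vs GAATTG ✗; k=7: GCTGGAA vs GAATTGC ✗.
Only k = 3 is perfect, so the longest perfect 3' overlap is 3.

Longest perfect overlap: 3 complementary base pairs; significant dimer risk (threshold 3).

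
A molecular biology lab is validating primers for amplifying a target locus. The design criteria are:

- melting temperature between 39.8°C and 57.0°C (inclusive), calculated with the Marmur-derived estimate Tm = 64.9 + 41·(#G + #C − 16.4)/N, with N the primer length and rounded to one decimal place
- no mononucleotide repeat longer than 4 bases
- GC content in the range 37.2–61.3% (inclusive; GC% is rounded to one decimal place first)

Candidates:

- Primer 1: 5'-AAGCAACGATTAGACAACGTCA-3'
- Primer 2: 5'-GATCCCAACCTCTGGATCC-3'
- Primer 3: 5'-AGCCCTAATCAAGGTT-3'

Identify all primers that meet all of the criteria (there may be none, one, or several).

Primer 1, Primer 2 and Primer 3.

Primer 1 (22 nt, A=10 T=3 G=4 C=5): Tm = 64.9 + 41·(9 − 16.4)/22 = 51.1°C ✓; longest run = 2 ✓; GC 9/22 = 40.9% ✓ — passes.
Primer 2 (19 nt, A=4 T=4 G=3 C=8): Tm = 64.9 + 41·(11 − 16.4)/19 = 53.2°C ✓; longest run = 3 ✓; GC 11/19 = 57.9% ✓ — passes.
Primer 3 (16 nt, A=5 T=4 G=3 C=4): Tm = 64.9 + 41·(7 − 16.4)/16 = 40.8°C ✓; longest run = 3 ✓; GC 7/16 = 43.8% ✓ — passes.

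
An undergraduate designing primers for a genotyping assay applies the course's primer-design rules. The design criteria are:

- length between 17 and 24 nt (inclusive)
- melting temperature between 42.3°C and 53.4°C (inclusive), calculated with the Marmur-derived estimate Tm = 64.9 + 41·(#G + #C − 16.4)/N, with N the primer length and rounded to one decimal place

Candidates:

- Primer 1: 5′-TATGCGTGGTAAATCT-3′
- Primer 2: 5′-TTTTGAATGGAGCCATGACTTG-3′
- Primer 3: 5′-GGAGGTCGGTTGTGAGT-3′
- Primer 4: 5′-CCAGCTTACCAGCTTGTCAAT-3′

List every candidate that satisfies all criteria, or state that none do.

Primer 1 (16 nt, A=4 T=6 G=4 C=2): length 16, outside 17–24 ✗; Tm = 64.9 + 41·(6 − 16.4)/16 = 38.3°C, outside 42.3–53.4°C ✗ — fails.
Primer 2 (22 nt, A=5 T=8 G=6 C=3): length 22 ✓; Tm = 64.9 + 41·(9 − 16.4)/22 = 51.1°C ✓ — passes.
Primer 3 (17 nt, A=2 T=5 G=9 C=1): length 17 ✓; Tm = 64.9 + 41·(10 − 16.4)/17 = 49.5°C ✓ — passes.
Primer 4 (21 nt, A=5 T=6 G=3 C=7): length 21 ✓; Tm = 64.9 + 41·(10 − 16.4)/21 = 52.4°C ✓ — passes.

Primer 2, Primer 3 and Primer 4.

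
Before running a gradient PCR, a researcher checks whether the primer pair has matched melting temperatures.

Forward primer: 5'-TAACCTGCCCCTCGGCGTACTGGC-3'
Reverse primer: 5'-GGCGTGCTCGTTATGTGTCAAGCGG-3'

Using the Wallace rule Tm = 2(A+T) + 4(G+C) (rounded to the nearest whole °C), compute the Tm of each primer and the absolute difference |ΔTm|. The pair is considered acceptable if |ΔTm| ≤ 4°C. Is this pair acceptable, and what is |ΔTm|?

|ΔTm| = 0°C; the pair is acceptable.

Forward: A=3 T=5 G=6 C=10 → Tm = 2·8 + 4·16 = 80°C.
Reverse: A=3 T=7 G=10 C=5 → Tm = 2·10 + 4·15 = 80°C.
|ΔTm| = |80 − 80| = 0°C, ≤ 4°C.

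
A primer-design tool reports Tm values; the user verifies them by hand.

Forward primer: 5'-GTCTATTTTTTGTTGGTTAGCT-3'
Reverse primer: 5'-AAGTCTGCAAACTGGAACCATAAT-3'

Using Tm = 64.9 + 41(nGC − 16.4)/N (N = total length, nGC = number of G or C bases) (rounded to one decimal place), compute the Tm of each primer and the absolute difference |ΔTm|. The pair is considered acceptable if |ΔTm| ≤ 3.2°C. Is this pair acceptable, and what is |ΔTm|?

|ΔTm| = 4.9°C; the pair is not acceptable.

Forward: G+C = 7, N = 22 → Tm = 64.9 + 41·(7 − 16.4)/22 = 47.4°C.
Reverse: G+C = 9, N = 24 → Tm = 64.9 + 41·(9 − 16.4)/24 = 52.3°C.
|ΔTm| = |47.4 − 52.3| = 4.9°C, > 3.2°C.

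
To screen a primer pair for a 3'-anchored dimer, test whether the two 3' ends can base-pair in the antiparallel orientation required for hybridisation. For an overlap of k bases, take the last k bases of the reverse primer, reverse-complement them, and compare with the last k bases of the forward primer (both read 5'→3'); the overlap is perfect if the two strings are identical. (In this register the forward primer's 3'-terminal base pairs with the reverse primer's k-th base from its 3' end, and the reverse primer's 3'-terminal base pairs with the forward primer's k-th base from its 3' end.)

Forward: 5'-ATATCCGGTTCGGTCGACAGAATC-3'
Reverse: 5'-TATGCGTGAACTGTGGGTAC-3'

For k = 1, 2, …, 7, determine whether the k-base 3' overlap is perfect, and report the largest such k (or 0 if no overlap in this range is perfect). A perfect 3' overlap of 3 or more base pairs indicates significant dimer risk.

Longest perfect overlap: 0 complementary base pairs; below the dimer-risk threshold (threshold 3).

Last 7 bases (5'→3') — forward …CAGAATC, reverse …TGGGTAC.
Reverse complement of the reverse primer's last 7 bases: GTACCCA; its first k bases are the reverse complement of the reverse primer's last k bases, so a perfect k-base overlap needs the forward primer's last k bases to equal them.
Comparing (forward last k vs required): k=1: C vs G ✗; k=2: TC vs GT ✗; k=3: ATC vs GTA ✗; k=4: AATC vs GTAC ✗; k=5: GAATC vs GTACC ✗; k=6: AGAATC vs GTACCC ✗; k=7: CAGAATC vs GTACCCA ✗.
No overlap length from 1 to 7 is perfect, so the longest perfect 3' overlap is 0.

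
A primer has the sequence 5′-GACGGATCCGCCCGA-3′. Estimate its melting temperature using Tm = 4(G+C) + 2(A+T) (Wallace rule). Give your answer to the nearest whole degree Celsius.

52°C

Base counts: A=3, T=1, G=5, C=6 (length 15).
Tm = 2·(3+1) + 4·(5+6) = 2·4 + 4·11 = 8 + 44 = 52°C.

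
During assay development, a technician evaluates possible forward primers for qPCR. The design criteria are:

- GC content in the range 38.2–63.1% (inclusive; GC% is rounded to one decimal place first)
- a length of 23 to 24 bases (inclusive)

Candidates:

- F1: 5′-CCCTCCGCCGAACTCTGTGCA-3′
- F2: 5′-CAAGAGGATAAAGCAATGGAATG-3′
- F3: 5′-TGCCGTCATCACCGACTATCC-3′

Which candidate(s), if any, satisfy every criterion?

F1 (21 nt, A=3 T=4 G=4 C=10): GC 14/21 = 66.7%, outside 38.2–63.1% ✗; length 21, outside 23–24 ✗ — fails.
F2 (23 nt, A=11 T=3 G=7 C=2): GC 9/23 = 39.1% ✓; length 23 ✓ — passes.
F3 (21 nt, A=4 T=5 G=3 C=9): GC 12/21 = 57.1% ✓; length 21, outside 23–24 ✗ — fails.

F2 only.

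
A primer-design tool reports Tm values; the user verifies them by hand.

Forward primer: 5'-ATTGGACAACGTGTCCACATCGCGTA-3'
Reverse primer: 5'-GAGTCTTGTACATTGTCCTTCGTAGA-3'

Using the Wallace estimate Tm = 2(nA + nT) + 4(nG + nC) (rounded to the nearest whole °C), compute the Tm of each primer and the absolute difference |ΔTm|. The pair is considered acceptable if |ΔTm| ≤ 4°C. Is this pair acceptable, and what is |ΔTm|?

|ΔTm| = 4°C; the pair is acceptable.

Forward: A=7 T=6 G=6 C=7 → Tm = 2·13 + 4·13 = 78°C.
Reverse: A=5 T=10 G=6 C=5 → Tm = 2·15 + 4·11 = 74°C.
|ΔTm| = |78 − 74| = 4°C, ≤ 4°C.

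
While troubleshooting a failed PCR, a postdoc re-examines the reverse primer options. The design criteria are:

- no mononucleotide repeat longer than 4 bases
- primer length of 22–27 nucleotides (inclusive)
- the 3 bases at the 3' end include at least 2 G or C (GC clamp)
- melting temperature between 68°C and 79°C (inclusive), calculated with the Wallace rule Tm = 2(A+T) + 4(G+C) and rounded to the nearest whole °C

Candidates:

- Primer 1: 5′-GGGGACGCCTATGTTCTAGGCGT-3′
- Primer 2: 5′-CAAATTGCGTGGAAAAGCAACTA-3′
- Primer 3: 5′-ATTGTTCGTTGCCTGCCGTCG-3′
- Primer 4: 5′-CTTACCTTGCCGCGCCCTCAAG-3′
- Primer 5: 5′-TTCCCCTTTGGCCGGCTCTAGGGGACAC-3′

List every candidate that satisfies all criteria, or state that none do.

Primer 1 only.

Primer 1 (23 nt, A=3 T=6 G=9 C=5): longest run = 4 ✓; length 23 ✓; 3' end CGT has 2 G/C ✓; Tm = 2·9 + 4·14 = 74°C ✓ — passes.
Primer 2 (23 nt, A=10 T=4 G=5 C=4): longest run = 4 ✓; length 23 ✓; 3' end CTA has 1 G/C, need ≥2 ✗; Tm = 2·14 + 4·9 = 64°C, outside 68–79°C ✗ — fails.
Primer 3 (21 nt, A=1 T=8 G=6 C=6): longest run = 2 ✓; length 21, outside 22–27 ✗; 3' end TCG has 2 G/C ✓; Tm = 2·9 + 4·12 = 66°C, outside 68–79°C ✗ — fails.
Primer 4 (22 nt, A=3 T=5 G=4 C=10): longest run = 3 ✓; length 22 ✓; 3' end AAG has 1 G/C, need ≥2 ✗; Tm = 2·8 + 4·14 = 72°C ✓ — fails.
Primer 5 (28 nt, A=3 T=7 G=8 C=10): longest run = 4 ✓; length 28, outside 22–27 ✗; 3' end CAC has 2 G/C ✓; Tm = 2·10 + 4·18 = 92°C, outside 68–79°C ✗ — fails.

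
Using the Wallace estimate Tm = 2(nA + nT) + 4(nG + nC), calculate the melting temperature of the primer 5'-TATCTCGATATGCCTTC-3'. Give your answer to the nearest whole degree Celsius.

48°C

Base counts: A=3, T=7, G=2, C=5 (length 17).
Tm = 2·(3+7) + 4·(2+5) = 2·10 + 4·7 = 20 + 28 = 48°C.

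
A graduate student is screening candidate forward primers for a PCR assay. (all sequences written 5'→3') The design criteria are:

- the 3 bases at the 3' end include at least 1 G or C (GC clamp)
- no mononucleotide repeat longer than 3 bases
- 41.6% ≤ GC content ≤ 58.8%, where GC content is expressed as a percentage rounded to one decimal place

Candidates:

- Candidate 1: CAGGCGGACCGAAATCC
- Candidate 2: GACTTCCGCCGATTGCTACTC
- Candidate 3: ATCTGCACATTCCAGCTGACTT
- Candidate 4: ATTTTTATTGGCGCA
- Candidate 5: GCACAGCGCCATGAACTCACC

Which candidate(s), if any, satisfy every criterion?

Candidate 2 and Candidate 3.

Candidate 1 (17 nt, A=5 T=1 G=5 C=6): 3' end TCC has 2 G/C ✓; longest run = 3 ✓; GC 11/17 = 64.7%, outside 41.6–58.8% ✗ — fails.
Candidate 2 (21 nt, A=3 T=6 G=4 C=8): 3' end CTC has 2 G/C ✓; longest run = 2 ✓; GC 12/21 = 57.1% ✓ — passes.
Candidate 3 (22 nt, A=5 T=7 G=3 C=7): 3' end CTT has 1 G/C ✓; longest run = 2 ✓; GC 10/22 = 45.5% ✓ — passes.
Candidate 4 (15 nt, A=3 T=7 G=3 C=2): 3' end GCA has 2 G/C ✓; longest run = 5, exceeds 3 ✗; GC 5/15 = 33.3%, outside 41.6–58.8% ✗ — fails.
Candidate 5 (21 nt, A=6 T=2 G=4 C=9): 3' end ACC has 2 G/C ✓; longest run = 2 ✓; GC 13/21 = 61.9%, outside 41.6–58.8% ✗ — fails.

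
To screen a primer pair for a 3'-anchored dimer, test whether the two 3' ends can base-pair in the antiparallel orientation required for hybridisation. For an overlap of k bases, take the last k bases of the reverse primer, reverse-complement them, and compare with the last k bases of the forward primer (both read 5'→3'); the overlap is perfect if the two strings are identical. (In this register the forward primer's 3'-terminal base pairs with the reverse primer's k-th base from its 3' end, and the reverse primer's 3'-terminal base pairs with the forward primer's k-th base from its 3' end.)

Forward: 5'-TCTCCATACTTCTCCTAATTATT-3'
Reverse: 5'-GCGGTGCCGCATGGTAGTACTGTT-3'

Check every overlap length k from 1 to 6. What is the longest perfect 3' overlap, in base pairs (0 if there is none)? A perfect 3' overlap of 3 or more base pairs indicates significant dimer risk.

Last 6 bases (5'→3') — forward …ATTATT, reverse …ACTGTT.
Reverse complement of the reverse primer's last 6 bases: AACAGT; its first k bases are the reverse complement of the reverse primer's last k bases, so a perfect k-base overlap needs the forward primer's last k bases to equal them.
Comparing (forward last k vs required): k=1: T vs A ✗; k=2: TT vs AA ✗; k=3: ATT vs AAC ✗; k=4: TATT vs AACA ✗; k=5: TTATT vs AACAG ✗; k=6: ATTATT vs AACAGT ✗.
No overlap length from 1 to 6 is perfect, so the longest perfect 3' overlap is 0.

Longest perfect overlap: 0 complementary base pairs; below the dimer-risk threshold (threshold 3).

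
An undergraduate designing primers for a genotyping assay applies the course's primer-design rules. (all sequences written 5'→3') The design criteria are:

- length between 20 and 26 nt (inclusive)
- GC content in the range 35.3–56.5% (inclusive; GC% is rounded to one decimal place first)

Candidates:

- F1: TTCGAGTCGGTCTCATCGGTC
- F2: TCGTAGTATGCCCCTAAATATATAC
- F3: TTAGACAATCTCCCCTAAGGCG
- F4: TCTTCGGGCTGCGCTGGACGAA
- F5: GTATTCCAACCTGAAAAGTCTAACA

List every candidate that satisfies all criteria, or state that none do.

F2, F3 and F5.

F1 (21 nt, A=2 T=7 G=6 C=6): length 21 ✓; GC 12/21 = 57.1%, outside 35.3–56.5% ✗ — fails.
F2 (25 nt, A=8 T=8 G=3 C=6): length 25 ✓; GC 9/25 = 36.0% ✓ — passes.
F3 (22 nt, A=6 T=5 G=4 C=7): length 22 ✓; GC 11/22 = 50.0% ✓ — passes.
F4 (22 nt, A=3 T=5 G=8 C=6): length 22 ✓; GC 14/22 = 63.6%, outside 35.3–56.5% ✗ — fails.
F5 (25 nt, A=10 T=6 G=3 C=6): length 25 ✓; GC 9/25 = 36.0% ✓ — passes.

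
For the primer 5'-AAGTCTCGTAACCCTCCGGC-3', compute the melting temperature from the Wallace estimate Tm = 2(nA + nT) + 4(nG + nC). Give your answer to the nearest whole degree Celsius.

64°C

Base counts: A=4, T=4, G=4, C=8 (length 20).
Tm = 2·(4+4) + 4·(4+8) = 2·8 + 4·12 = 16 + 48 = 64°C.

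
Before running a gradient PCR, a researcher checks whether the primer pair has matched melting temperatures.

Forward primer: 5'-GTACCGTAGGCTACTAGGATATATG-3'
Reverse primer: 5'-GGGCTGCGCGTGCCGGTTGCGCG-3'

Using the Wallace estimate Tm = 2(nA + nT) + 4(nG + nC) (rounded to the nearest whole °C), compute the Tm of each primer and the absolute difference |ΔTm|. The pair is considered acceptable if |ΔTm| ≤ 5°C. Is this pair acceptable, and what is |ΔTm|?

Forward: A=7 T=7 G=7 C=4 → Tm = 2·14 + 4·11 = 72°C.
Reverse: A=0 T=4 G=12 C=7 → Tm = 2·4 + 4·19 = 84°C.
|ΔTm| = |72 − 84| = 12°C, > 5°C.

|ΔTm| = 12°C; the pair is not acceptable.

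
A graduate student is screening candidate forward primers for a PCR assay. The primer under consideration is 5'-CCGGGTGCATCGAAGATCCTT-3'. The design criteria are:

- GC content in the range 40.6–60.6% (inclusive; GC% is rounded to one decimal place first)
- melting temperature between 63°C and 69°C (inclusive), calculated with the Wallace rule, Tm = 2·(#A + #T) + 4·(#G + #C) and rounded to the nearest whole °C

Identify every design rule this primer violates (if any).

Meets all criteria.

Base counts: A=4, T=5, G=6, C=6 (length 21).
GC content: GC 12/21 = 57.1% ✓
Tm: Tm = 2·9 + 4·12 = 66°C ✓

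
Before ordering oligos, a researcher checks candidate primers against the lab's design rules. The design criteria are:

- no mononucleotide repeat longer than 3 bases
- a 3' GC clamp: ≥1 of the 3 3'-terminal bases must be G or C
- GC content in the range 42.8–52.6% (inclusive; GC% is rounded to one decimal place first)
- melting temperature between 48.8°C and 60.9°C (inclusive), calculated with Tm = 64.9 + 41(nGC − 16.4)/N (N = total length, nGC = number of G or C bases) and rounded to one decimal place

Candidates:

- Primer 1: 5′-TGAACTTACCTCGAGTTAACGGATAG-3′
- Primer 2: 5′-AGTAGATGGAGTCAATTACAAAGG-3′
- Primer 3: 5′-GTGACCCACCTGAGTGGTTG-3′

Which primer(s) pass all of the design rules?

Primer 1 (26 nt, A=8 T=7 G=6 C=5): longest run = 2 ✓; 3' end TAG has 1 G/C ✓; GC 11/26 = 42.3%, outside 42.8–52.6% ✗; Tm = 64.9 + 41·(11 − 16.4)/26 = 56.4°C ✓ — fails.
Primer 2 (24 nt, A=10 T=5 G=7 C=2): longest run = 3 ✓; 3' end AGG has 2 G/C ✓; GC 9/24 = 37.5%, outside 42.8–52.6% ✗; Tm = 64.9 + 41·(9 − 16.4)/24 = 52.3°C ✓ — fails.
Primer 3 (20 nt, A=3 T=5 G=7 C=5): longest run = 3 ✓; 3' end TTG has 1 G/C ✓; GC 12/20 = 60.0%, outside 42.8–52.6% ✗; Tm = 64.9 + 41·(12 − 16.4)/20 = 55.9°C ✓ — fails.

None of the candidates satisfy all criteria.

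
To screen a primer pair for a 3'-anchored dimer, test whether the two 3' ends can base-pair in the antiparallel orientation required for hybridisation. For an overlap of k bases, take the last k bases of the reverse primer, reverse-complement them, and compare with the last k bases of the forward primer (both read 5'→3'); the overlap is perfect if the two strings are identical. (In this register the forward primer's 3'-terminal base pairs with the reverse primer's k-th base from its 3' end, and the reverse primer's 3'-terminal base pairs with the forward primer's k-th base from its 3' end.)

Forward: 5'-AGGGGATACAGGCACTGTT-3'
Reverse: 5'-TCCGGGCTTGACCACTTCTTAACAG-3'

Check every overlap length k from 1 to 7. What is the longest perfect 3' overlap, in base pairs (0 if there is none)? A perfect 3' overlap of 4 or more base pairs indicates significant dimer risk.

Longest perfect overlap: 5 complementary base pairs; significant dimer risk (threshold 4).

Last 7 bases (5'→3') — forward …CACTGTT, reverse …TTAACAG.
Reverse complement of the reverse primer's last 7 bases: CTGTTAA; its first k bases are the reverse complement of the reverse primer's last k bases, so a perfect k-base overlap needs the forward primer's last k bases to equal them.
Comparing (forward last k vs required): k=1: T vs C ✗; k=2: TT vs CT ✗; k=3: GTT vs CTG ✗; k=4: TGTT vs CTGT ✗; k=5: CTGTT vs CTGTT ✓; k=6: ACTGTT vs CTGTTA ✗; k=7: CACTGTT vs CTGTTAA ✗.
Only k = 5 is perfect, so the longest perfect 3' overlap is 5.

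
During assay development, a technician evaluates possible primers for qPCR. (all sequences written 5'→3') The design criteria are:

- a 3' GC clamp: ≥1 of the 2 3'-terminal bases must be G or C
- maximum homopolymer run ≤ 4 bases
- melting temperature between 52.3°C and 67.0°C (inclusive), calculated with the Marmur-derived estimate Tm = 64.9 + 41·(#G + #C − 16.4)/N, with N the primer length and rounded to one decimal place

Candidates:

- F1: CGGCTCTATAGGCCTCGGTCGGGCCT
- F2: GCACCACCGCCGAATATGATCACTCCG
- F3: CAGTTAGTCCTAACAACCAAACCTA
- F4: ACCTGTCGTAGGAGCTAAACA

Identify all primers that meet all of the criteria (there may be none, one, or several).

F2 and F4.

F1 (26 nt, A=2 T=6 G=9 C=9): 3' end CT has 1 G/C ✓; longest run = 3 ✓; Tm = 64.9 + 41·(18 − 16.4)/26 = 67.4°C, outside 52.3–67.0°C ✗ — fails.
F2 (27 nt, A=7 T=4 G=5 C=11): 3' end CG has 2 G/C ✓; longest run = 2 ✓; Tm = 64.9 + 41·(16 − 16.4)/27 = 64.3°C ✓ — passes.
F3 (25 nt, A=10 T=5 G=2 C=8): 3' end TA has 0 G/C, need ≥1 ✗; longest run = 3 ✓; Tm = 64.9 + 41·(10 − 16.4)/25 = 54.4°C ✓ — fails.
F4 (21 nt, A=7 T=4 G=5 C=5): 3' end CA has 1 G/C ✓; longest run = 3 ✓; Tm = 64.9 + 41·(10 − 16.4)/21 = 52.4°C ✓ — passes.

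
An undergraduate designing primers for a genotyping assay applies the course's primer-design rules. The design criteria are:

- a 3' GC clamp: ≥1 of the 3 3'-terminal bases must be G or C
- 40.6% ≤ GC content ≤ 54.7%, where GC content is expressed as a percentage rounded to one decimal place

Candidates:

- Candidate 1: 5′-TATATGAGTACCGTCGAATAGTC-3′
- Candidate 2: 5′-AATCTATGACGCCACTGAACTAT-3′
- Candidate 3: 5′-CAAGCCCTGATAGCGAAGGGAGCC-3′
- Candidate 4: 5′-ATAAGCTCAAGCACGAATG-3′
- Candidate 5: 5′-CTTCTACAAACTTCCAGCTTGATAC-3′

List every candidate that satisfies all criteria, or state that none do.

Candidate 1 (23 nt, A=7 T=7 G=5 C=4): 3' end GTC has 2 G/C ✓; GC 9/23 = 39.1%, outside 40.6–54.7% ✗ — fails.
Candidate 2 (23 nt, A=8 T=6 G=3 C=6): 3' end TAT has 0 G/C, need ≥1 ✗; GC 9/23 = 39.1%, outside 40.6–54.7% ✗ — fails.
Candidate 3 (24 nt, A=7 T=2 G=8 C=7): 3' end GCC has 3 G/C ✓; GC 15/24 = 62.5%, outside 40.6–54.7% ✗ — fails.
Candidate 4 (19 nt, A=8 T=3 G=4 C=4): 3' end ATG has 1 G/C ✓; GC 8/19 = 42.1% ✓ — passes.
Candidate 5 (25 nt, A=7 T=8 G=2 C=8): 3' end TAC has 1 G/C ✓; GC 10/25 = 40.0%, outside 40.6–54.7% ✗ — fails.

Candidate 4 only.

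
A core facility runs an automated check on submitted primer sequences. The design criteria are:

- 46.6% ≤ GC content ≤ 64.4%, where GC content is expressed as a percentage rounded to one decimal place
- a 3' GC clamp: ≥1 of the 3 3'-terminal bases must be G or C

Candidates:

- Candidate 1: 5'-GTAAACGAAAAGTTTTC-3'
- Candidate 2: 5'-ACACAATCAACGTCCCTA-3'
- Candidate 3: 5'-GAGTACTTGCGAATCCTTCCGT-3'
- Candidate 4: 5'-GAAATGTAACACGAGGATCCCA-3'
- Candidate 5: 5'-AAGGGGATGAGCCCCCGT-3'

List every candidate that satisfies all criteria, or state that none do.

Candidate 3 only.

Candidate 1 (17 nt, A=7 T=5 G=3 C=2): GC 5/17 = 29.4%, outside 46.6–64.4% ✗; 3' end TTC has 1 G/C ✓ — fails.
Candidate 2 (18 nt, A=7 T=3 G=1 C=7): GC 8/18 = 44.4%, outside 46.6–64.4% ✗; 3' end CTA has 1 G/C ✓ — fails.
Candidate 3 (22 nt, A=4 T=7 G=5 C=6): GC 11/22 = 50.0% ✓; 3' end CGT has 2 G/C ✓ — passes.
Candidate 4 (22 nt, A=9 T=3 G=5 C=5): GC 10/22 = 45.5%, outside 46.6–64.4% ✗; 3' end CCA has 2 G/C ✓ — fails.
Candidate 5 (18 nt, A=4 T=2 G=7 C=5): GC 12/18 = 66.7%, outside 46.6–64.4% ✗; 3' end CGT has 2 G/C ✓ — fails.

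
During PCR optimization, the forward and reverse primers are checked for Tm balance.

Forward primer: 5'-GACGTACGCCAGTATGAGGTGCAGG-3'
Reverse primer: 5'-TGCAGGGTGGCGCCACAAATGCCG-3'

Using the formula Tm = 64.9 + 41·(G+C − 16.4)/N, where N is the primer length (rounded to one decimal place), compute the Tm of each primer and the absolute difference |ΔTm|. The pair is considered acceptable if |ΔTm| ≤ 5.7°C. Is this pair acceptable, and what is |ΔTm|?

Forward: G+C = 15, N = 25 → Tm = 64.9 + 41·(15 − 16.4)/25 = 62.6°C.
Reverse: G+C = 16, N = 24 → Tm = 64.9 + 41·(16 − 16.4)/24 = 64.2°C.
|ΔTm| = |62.6 − 64.2| = 1.6°C, ≤ 5.7°C.

|ΔTm| = 1.6°C; the pair is acceptable.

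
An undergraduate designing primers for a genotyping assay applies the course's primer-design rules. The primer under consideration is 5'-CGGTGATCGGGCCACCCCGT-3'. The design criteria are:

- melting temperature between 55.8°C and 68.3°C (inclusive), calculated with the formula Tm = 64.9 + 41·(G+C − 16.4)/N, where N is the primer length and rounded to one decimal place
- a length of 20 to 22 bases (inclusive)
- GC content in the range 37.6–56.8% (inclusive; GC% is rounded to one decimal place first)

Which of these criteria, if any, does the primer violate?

Base counts: A=2, T=3, G=7, C=8 (length 20).
Tm: Tm = 64.9 + 41·(15 − 16.4)/20 = 62.0°C ✓
length: length 20 ✓
GC content: GC 15/20 = 75.0%, outside 37.6–56.8% ✗

Fails: GC content.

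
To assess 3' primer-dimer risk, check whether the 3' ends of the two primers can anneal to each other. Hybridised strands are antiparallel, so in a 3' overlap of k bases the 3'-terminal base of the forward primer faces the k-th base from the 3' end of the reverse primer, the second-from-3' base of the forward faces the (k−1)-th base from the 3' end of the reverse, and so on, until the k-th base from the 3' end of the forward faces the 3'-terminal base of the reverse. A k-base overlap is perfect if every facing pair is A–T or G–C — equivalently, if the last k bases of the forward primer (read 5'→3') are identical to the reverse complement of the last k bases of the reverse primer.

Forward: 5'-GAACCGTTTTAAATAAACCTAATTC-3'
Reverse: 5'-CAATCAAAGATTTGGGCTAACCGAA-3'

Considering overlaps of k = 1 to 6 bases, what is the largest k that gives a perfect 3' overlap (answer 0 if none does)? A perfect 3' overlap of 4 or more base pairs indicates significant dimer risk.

Last 6 bases (5'→3') — forward …TAATTC, reverse …ACCGAA.
Reverse complement of the reverse primer's last 6 bases: TTCGGT; its first k bases are the reverse complement of the reverse primer's last k bases, so a perfect k-base overlap needs the forward primer's last k bases to equal them.
Comparing (forward last k vs required): k=1: C vs T ✗; k=2: TC vs TT ✗; k=3: TTC vs TTC ✓; k=4: ATTC vs TTCG ✗; k=5: AATTC vs TTCGG ✗; k=6: TAATTC vs TTCGGT ✗.
Only k = 3 is perfect, so the longest perfect 3' overlap is 3.

Longest perfect overlap: 3 complementary base pairs; below the dimer-risk threshold (threshold 4).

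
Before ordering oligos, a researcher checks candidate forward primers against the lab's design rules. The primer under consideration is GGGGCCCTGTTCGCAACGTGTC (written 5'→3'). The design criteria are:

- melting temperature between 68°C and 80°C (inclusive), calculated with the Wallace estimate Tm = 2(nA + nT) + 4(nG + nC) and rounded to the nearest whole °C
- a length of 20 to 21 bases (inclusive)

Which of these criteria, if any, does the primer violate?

Base counts: A=2, T=5, G=8, C=7 (length 22).
Tm: Tm = 2·7 + 4·15 = 74°C ✓
length: length 22, outside 20–21 ✗

Fails: length.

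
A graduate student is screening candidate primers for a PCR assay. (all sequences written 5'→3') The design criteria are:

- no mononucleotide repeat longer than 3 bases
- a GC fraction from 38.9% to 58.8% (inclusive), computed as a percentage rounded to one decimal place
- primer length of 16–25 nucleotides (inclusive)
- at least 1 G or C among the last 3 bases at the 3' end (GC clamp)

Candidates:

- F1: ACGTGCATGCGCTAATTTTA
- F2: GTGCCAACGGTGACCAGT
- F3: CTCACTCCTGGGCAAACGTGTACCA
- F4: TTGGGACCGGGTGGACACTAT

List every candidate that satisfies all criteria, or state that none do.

F1 (20 nt, A=5 T=7 G=4 C=4): longest run = 4, exceeds 3 ✗; GC 8/20 = 40.0% ✓; length 20 ✓; 3' end TTA has 0 G/C, need ≥1 ✗ — fails.
F2 (18 nt, A=4 T=3 G=6 C=5): longest run = 2 ✓; GC 11/18 = 61.1%, outside 38.9–58.8% ✗; length 18 ✓; 3' end AGT has 1 G/C ✓ — fails.
F3 (25 nt, A=6 T=5 G=5 C=9): longest run = 3 ✓; GC 14/25 = 56.0% ✓; length 25 ✓; 3' end CCA has 2 G/C ✓ — passes.
F4 (21 nt, A=4 T=5 G=8 C=4): longest run = 3 ✓; GC 12/21 = 57.1% ✓; length 21 ✓; 3' end TAT has 0 G/C, need ≥1 ✗ — fails.

F3 only.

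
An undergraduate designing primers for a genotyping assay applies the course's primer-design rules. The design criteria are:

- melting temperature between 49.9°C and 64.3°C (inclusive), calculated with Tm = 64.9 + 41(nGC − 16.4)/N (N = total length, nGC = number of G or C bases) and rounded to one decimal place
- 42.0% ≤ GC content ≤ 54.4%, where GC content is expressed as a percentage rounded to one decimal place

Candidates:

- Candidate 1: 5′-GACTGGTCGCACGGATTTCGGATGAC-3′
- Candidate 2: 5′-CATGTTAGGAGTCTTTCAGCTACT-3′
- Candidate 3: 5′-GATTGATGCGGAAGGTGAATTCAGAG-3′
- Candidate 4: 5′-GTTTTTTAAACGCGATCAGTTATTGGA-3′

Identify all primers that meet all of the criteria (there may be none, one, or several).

Candidate 1 (26 nt, A=5 T=6 G=9 C=6): Tm = 64.9 + 41·(15 − 16.4)/26 = 62.7°C ✓; GC 15/26 = 57.7%, outside 42.0–54.4% ✗ — fails.
Candidate 2 (24 nt, A=5 T=9 G=5 C=5): Tm = 64.9 + 41·(10 − 16.4)/24 = 54.0°C ✓; GC 10/24 = 41.7%, outside 42.0–54.4% ✗ — fails.
Candidate 3 (26 nt, A=8 T=6 G=10 C=2): Tm = 64.9 + 41·(12 − 16.4)/26 = 58.0°C ✓; GC 12/26 = 46.2% ✓ — passes.
Candidate 4 (27 nt, A=7 T=11 G=6 C=3): Tm = 64.9 + 41·(9 − 16.4)/27 = 53.7°C ✓; GC 9/27 = 33.3%, outside 42.0–54.4% ✗ — fails.

Candidate 3 only.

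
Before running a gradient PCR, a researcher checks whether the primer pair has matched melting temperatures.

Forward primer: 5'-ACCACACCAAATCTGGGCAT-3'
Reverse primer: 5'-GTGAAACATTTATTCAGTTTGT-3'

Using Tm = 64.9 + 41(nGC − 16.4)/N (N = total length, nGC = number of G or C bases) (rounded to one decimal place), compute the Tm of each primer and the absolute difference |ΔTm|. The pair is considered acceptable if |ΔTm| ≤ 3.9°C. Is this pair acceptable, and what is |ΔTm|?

Forward: G+C = 10, N = 20 → Tm = 64.9 + 41·(10 − 16.4)/20 = 51.8°C.
Reverse: G+C = 6, N = 22 → Tm = 64.9 + 41·(6 − 16.4)/22 = 45.5°C.
|ΔTm| = |51.8 − 45.5| = 6.3°C, > 3.9°C.

|ΔTm| = 6.3°C; the pair is not acceptable.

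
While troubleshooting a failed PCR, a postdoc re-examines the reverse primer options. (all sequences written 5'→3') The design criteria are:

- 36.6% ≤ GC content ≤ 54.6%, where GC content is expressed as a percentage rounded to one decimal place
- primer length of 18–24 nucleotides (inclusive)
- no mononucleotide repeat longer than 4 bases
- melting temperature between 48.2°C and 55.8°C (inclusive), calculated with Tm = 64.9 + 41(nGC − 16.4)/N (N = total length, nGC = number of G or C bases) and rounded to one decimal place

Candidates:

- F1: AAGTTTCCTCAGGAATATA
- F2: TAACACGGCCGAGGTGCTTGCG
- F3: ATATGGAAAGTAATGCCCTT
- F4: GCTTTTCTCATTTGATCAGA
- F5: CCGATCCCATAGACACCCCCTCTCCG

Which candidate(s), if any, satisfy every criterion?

F1 (19 nt, A=7 T=6 G=3 C=3): GC 6/19 = 31.6%, outside 36.6–54.6% ✗; length 19 ✓; longest run = 3 ✓; Tm = 64.9 + 41·(6 − 16.4)/19 = 42.5°C, outside 48.2–55.8°C ✗ — fails.
F2 (22 nt, A=4 T=4 G=8 C=6): GC 14/22 = 63.6%, outside 36.6–54.6% ✗; length 22 ✓; longest run = 2 ✓; Tm = 64.9 + 41·(14 − 16.4)/22 = 60.4°C, outside 48.2–55.8°C ✗ — fails.
F3 (20 nt, A=7 T=6 G=4 C=3): GC 7/20 = 35.0%, outside 36.6–54.6% ✗; length 20 ✓; longest run = 3 ✓; Tm = 64.9 + 41·(7 − 16.4)/20 = 45.6°C, outside 48.2–55.8°C ✗ — fails.
F4 (20 nt, A=4 T=9 G=3 C=4): GC 7/20 = 35.0%, outside 36.6–54.6% ✗; length 20 ✓; longest run = 4 ✓; Tm = 64.9 + 41·(7 − 16.4)/20 = 45.6°C, outside 48.2–55.8°C ✗ — fails.
F5 (26 nt, A=5 T=4 G=3 C=14): GC 17/26 = 65.4%, outside 36.6–54.6% ✗; length 26, outside 18–24 ✗; longest run = 5, exceeds 4 ✗; Tm = 64.9 + 41·(17 − 16.4)/26 = 65.8°C, outside 48.2–55.8°C ✗ — fails.

None of the candidates satisfy all criteria.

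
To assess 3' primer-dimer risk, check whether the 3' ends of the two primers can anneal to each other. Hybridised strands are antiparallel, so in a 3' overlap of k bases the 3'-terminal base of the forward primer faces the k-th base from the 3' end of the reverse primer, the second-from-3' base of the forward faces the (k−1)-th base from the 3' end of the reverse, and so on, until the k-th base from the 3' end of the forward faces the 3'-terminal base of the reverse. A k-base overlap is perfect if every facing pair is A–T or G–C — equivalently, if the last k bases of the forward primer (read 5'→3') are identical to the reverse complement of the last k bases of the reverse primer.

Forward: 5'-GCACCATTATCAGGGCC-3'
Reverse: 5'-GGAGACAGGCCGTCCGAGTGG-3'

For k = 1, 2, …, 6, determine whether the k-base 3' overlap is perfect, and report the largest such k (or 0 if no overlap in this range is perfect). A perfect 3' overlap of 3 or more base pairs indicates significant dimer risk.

Last 6 bases (5'→3') — forward …AGGGCC, reverse …GAGTGG.
Reverse complement of the reverse primer's last 6 bases: CCACTC; its first k bases are the reverse complement of the reverse primer's last k bases, so a perfect k-base overlap needs the forward primer's last k bases to equal them.
Comparing (forward last k vs required): k=1: C vs C ✓; k=2: CC vs CC ✓; k=3: GCC vs CCA ✗; k=4: GGCC vs CCAC ✗; k=5: GGGCC vs CCACT ✗; k=6: AGGGCC vs CCACTC ✗.
Perfect overlaps at k = 1, 2; the largest is 2.

Longest perfect overlap: 2 complementary base pairs; below the dimer-risk threshold (threshold 3).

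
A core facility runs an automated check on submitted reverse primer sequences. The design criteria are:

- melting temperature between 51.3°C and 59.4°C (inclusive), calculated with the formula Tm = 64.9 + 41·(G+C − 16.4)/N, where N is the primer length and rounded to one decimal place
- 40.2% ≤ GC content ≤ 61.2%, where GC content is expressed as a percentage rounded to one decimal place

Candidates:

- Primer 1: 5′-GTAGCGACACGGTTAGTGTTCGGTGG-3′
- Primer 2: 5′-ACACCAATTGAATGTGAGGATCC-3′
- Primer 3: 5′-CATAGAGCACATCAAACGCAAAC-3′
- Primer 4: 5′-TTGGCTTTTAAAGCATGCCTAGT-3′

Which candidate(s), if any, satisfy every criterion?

Primer 1 (26 nt, A=4 T=7 G=11 C=4): Tm = 64.9 + 41·(15 − 16.4)/26 = 62.7°C, outside 51.3–59.4°C ✗; GC 15/26 = 57.7% ✓ — fails.
Primer 2 (23 nt, A=8 T=5 G=5 C=5): Tm = 64.9 + 41·(10 − 16.4)/23 = 53.5°C ✓; GC 10/23 = 43.5% ✓ — passes.
Primer 3 (23 nt, A=11 T=2 G=3 C=7): Tm = 64.9 + 41·(10 − 16.4)/23 = 53.5°C ✓; GC 10/23 = 43.5% ✓ — passes.
Primer 4 (23 nt, A=5 T=9 G=5 C=4): Tm = 64.9 + 41·(9 − 16.4)/23 = 51.7°C ✓; GC 9/23 = 39.1%, outside 40.2–61.2% ✗ — fails.

Primer 2 and Primer 3.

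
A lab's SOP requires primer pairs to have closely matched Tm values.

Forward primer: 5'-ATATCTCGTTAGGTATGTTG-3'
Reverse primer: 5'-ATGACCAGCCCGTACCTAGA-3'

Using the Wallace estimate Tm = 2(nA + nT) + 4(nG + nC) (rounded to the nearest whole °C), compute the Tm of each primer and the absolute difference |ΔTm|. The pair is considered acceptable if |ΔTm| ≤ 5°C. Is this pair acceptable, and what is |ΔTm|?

Forward: A=4 T=9 G=5 C=2 → Tm = 2·13 + 4·7 = 54°C.
Reverse: A=6 T=3 G=4 C=7 → Tm = 2·9 + 4·11 = 62°C.
|ΔTm| = |54 − 62| = 8°C, > 5°C.

|ΔTm| = 8°C; the pair is not acceptable.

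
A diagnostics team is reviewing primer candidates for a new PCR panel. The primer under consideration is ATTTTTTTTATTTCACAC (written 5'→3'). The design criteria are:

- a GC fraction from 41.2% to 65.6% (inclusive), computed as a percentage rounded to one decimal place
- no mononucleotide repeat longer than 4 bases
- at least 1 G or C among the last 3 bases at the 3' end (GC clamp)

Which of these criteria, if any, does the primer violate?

Base counts: A=4, T=11, G=0, C=3 (length 18).
GC content: GC 3/18 = 16.7%, outside 41.2–65.6% ✗
homopolymer run: longest run = 8, exceeds 4 ✗
GC clamp: 3' end CAC has 2 G/C ✓

Fails: GC content, homopolymer run.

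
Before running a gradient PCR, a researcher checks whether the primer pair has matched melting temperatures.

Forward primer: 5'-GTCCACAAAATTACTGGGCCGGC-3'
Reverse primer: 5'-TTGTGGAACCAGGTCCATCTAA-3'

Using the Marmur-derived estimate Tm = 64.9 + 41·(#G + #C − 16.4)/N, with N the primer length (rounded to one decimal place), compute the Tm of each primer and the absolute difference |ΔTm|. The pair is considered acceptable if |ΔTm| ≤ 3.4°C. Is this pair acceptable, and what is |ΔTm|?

Forward: G+C = 13, N = 23 → Tm = 64.9 + 41·(13 − 16.4)/23 = 58.8°C.
Reverse: G+C = 10, N = 22 → Tm = 64.9 + 41·(10 − 16.4)/22 = 53.0°C.
|ΔTm| = |58.8 − 53.0| = 5.8°C, > 3.4°C.

|ΔTm| = 5.8°C; the pair is not acceptable.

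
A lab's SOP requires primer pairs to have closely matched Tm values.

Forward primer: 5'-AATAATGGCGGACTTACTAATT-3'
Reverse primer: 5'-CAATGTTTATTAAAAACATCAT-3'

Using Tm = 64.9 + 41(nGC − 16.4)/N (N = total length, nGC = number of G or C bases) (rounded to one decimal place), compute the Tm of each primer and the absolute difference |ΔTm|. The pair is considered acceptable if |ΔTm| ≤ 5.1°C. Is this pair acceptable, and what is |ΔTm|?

Forward: G+C = 7, N = 22 → Tm = 64.9 + 41·(7 − 16.4)/22 = 47.4°C.
Reverse: G+C = 4, N = 22 → Tm = 64.9 + 41·(4 − 16.4)/22 = 41.8°C.
|ΔTm| = |47.4 − 41.8| = 5.6°C, > 5.1°C.

|ΔTm| = 5.6°C; the pair is not acceptable.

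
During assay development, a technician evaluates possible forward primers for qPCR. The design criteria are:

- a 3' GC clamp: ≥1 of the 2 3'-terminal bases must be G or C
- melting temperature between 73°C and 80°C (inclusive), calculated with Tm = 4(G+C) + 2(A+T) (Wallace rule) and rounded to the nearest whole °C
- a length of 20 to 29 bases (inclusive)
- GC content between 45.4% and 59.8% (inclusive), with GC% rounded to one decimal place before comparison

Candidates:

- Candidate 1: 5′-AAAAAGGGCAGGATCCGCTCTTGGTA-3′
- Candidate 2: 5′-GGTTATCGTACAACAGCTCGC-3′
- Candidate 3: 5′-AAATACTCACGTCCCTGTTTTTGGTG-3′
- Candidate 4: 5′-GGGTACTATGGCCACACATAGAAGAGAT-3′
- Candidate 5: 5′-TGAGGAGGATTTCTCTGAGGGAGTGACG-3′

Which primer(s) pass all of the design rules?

Candidate 1 (26 nt, A=8 T=5 G=8 C=5): 3' end TA has 0 G/C, need ≥1 ✗; Tm = 2·13 + 4·13 = 78°C ✓; length 26 ✓; GC 13/26 = 50.0% ✓ — fails.
Candidate 2 (21 nt, A=5 T=5 G=5 C=6): 3' end GC has 2 G/C ✓; Tm = 2·10 + 4·11 = 64°C, outside 73–80°C ✗; length 21 ✓; GC 11/21 = 52.4% ✓ — fails.
Candidate 3 (26 nt, A=5 T=10 G=5 C=6): 3' end TG has 1 G/C ✓; Tm = 2·15 + 4·11 = 74°C ✓; length 26 ✓; GC 11/26 = 42.3%, outside 45.4–59.8% ✗ — fails.
Candidate 4 (28 nt, A=10 T=5 G=8 C=5): 3' end AT has 0 G/C, need ≥1 ✗; Tm = 2·15 + 4·13 = 82°C, outside 73–80°C ✗; length 28 ✓; GC 13/28 = 46.4% ✓ — fails.
Candidate 5 (28 nt, A=6 T=7 G=12 C=3): 3' end CG has 2 G/C ✓; Tm = 2·13 + 4·15 = 86°C, outside 73–80°C ✗; length 28 ✓; GC 15/28 = 53.6% ✓ — fails.

None of the candidates satisfy all criteria.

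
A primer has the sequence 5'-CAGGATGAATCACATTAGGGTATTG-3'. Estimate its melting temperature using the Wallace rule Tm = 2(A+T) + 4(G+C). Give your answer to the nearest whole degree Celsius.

70°C

Base counts: A=8, T=7, G=7, C=3 (length 25).
Tm = 2·(8+7) + 4·(7+3) = 2·15 + 4·10 = 30 + 40 = 70°C.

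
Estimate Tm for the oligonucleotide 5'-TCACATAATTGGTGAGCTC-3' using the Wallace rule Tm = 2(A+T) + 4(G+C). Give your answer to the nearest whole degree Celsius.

Base counts: A=5, T=6, G=4, C=4 (length 19).
Tm = 2·(5+6) + 4·(4+4) = 2·11 + 4·8 = 22 + 32 = 54°C.

54°C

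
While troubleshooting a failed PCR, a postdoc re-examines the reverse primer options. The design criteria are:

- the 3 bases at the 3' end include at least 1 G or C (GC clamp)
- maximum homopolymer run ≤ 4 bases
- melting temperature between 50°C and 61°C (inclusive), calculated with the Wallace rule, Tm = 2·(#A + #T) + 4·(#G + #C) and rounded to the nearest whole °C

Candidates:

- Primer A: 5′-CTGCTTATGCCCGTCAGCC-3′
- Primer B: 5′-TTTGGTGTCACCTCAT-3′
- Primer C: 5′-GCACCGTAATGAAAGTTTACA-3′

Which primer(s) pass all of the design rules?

Primer C only.

Primer A (19 nt, A=2 T=5 G=4 C=8): 3' end GCC has 3 G/C ✓; longest run = 3 ✓; Tm = 2·7 + 4·12 = 62°C, outside 50–61°C ✗ — fails.
Primer B (16 nt, A=2 T=7 G=3 C=4): 3' end CAT has 1 G/C ✓; longest run = 3 ✓; Tm = 2·9 + 4·7 = 46°C, outside 50–61°C ✗ — fails.
Primer C (21 nt, A=8 T=5 G=4 C=4): 3' end ACA has 1 G/C ✓; longest run = 3 ✓; Tm = 2·13 + 4·8 = 58°C ✓ — passes.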